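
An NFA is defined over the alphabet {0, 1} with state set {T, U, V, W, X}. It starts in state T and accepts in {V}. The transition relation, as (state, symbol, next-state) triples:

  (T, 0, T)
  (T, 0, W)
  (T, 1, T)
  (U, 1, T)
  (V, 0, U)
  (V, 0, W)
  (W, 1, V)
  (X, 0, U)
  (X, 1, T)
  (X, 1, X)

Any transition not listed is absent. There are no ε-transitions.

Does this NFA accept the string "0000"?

Start in {T}.
Read '0': {T} → {T, W}.
Read '0': {T, W} → {T, W}.
Read '0': {T, W} → {T, W}.
Read '0': {T, W} → {T, W}.
The final set {T, W} contains no accepting state.

No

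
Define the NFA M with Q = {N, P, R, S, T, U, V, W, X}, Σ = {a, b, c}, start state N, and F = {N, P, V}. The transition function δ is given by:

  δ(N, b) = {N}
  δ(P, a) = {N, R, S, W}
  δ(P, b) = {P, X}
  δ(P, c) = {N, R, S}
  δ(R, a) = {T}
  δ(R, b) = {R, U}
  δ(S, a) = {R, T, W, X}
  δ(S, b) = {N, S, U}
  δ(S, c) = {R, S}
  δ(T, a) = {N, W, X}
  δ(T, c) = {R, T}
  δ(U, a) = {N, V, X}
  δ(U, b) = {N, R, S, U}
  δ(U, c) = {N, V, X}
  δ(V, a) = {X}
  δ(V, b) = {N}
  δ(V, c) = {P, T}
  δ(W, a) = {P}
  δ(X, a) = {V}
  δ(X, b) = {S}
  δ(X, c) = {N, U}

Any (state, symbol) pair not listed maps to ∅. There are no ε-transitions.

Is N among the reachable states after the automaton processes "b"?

Yes

Start in {N}.
Read 'b': N→{N}; now {N}.
State N is in {N}.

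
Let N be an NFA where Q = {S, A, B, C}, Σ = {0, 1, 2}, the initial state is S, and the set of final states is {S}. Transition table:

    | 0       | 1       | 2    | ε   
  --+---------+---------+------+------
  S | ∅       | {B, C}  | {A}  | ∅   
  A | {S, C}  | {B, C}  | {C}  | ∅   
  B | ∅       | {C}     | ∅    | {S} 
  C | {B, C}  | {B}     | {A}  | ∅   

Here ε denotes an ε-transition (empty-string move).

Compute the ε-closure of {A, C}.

{A, C}

Begin with {A, C}.
No ε-moves leave this set, so the closure equals the set itself.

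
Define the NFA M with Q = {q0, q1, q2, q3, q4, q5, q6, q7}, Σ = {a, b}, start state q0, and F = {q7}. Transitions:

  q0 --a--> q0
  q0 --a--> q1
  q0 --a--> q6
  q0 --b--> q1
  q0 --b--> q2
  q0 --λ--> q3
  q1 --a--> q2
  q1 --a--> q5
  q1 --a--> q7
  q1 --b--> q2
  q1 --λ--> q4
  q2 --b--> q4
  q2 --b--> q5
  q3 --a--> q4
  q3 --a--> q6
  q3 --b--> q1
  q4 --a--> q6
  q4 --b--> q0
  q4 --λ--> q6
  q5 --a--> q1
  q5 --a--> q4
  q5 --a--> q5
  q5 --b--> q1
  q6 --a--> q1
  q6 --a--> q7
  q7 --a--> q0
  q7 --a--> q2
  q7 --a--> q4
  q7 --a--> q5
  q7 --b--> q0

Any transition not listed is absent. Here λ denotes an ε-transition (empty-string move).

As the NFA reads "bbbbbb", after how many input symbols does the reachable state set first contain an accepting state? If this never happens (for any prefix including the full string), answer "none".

Start: ε-closure({q0}) = {q0, q3}.
Read 'b': {q0, q3} → {q1, q2, q4, q6}.
Read 'b': {q1, q2, q4, q6} → {q0, q2, q3, q4, q5, q6}.
Read 'b': {q0, q2, q3, q4, q5, q6} → {q0, q1, q2, q3, q4, q5, q6}.
Read 'b': {q0, q1, q2, q3, q4, q5, q6} → {q0, q1, q2, q3, q4, q5, q6}.
Read 'b': {q0, q1, q2, q3, q4, q5, q6} → {q0, q1, q2, q3, q4, q5, q6}.
Read 'b': {q0, q1, q2, q3, q4, q5, q6} → {q0, q1, q2, q3, q4, q5, q6}.
No reachable set along the way intersects F.

none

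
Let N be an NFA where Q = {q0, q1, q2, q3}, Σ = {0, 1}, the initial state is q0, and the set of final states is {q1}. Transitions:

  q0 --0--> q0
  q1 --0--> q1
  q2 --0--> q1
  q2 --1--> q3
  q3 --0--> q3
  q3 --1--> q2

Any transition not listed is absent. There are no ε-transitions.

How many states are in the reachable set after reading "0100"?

0

Start in {q0}.
Read '0': q0→{q0}; now {q0}.
Read '1': q0→∅; now ∅.
The set is empty and remains empty for the remaining 2 symbols.
That set has 0 states.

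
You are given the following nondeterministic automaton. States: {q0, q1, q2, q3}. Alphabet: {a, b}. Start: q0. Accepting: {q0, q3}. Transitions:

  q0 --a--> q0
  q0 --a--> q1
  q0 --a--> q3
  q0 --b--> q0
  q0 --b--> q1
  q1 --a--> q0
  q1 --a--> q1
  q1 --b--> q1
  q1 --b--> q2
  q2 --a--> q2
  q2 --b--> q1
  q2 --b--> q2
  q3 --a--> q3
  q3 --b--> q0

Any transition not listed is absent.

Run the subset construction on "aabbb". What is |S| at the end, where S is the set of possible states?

3

Start in {q0}.
Read 'a': {q0} → {q0, q1, q3}.
Read 'a': {q0, q1, q3} → {q0, q1, q3}.
Read 'b': {q0, q1, q3} → {q0, q1, q2}.
Read 'b': {q0, q1, q2} → {q0, q1, q2}.
Read 'b': {q0, q1, q2} → {q0, q1, q2}.
That set has 3 states.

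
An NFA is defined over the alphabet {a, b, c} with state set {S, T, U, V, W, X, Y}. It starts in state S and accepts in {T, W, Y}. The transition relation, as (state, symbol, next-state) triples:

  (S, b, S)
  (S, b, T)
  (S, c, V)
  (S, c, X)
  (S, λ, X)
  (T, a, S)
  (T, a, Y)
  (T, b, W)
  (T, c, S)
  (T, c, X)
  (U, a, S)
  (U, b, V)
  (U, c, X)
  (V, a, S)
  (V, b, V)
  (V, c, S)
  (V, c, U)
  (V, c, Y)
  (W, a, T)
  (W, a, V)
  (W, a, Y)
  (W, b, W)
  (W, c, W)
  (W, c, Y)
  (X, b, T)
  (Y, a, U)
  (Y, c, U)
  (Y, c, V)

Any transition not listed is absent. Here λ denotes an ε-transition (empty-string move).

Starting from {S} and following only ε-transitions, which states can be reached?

Begin with {S}.
ε-move S → X; add X.

{S, X}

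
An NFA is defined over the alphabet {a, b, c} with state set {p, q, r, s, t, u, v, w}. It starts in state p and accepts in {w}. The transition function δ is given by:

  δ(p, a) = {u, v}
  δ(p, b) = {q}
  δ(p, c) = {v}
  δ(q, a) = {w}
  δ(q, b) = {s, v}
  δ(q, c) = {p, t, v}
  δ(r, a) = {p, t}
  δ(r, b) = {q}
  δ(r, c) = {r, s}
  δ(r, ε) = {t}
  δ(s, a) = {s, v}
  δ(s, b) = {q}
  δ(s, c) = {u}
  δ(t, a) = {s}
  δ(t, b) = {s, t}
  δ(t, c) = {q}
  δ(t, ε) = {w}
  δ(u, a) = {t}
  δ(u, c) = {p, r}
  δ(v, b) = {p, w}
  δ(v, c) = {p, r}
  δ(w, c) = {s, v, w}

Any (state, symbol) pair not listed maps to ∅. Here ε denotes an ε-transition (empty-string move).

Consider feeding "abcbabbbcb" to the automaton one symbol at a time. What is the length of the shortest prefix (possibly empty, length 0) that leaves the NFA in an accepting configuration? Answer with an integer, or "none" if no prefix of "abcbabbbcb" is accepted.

Start in {p}.
Read 'a': {p} → {u, v}.
Read 'b': {u, v} → {p, w}.
None of the earlier sets intersect F, but {p, w} does.

2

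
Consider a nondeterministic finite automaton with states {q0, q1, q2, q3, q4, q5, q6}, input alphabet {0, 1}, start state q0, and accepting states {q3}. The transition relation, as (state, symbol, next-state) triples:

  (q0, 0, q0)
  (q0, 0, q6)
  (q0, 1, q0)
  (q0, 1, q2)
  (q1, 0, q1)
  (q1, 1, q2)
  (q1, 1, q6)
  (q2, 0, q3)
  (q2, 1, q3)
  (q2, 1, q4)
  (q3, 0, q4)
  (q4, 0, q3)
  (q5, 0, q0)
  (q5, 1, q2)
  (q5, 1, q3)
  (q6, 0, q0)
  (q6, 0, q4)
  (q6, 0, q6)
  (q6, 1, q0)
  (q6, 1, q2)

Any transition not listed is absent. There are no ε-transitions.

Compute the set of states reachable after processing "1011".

{q0, q2, q3, q4}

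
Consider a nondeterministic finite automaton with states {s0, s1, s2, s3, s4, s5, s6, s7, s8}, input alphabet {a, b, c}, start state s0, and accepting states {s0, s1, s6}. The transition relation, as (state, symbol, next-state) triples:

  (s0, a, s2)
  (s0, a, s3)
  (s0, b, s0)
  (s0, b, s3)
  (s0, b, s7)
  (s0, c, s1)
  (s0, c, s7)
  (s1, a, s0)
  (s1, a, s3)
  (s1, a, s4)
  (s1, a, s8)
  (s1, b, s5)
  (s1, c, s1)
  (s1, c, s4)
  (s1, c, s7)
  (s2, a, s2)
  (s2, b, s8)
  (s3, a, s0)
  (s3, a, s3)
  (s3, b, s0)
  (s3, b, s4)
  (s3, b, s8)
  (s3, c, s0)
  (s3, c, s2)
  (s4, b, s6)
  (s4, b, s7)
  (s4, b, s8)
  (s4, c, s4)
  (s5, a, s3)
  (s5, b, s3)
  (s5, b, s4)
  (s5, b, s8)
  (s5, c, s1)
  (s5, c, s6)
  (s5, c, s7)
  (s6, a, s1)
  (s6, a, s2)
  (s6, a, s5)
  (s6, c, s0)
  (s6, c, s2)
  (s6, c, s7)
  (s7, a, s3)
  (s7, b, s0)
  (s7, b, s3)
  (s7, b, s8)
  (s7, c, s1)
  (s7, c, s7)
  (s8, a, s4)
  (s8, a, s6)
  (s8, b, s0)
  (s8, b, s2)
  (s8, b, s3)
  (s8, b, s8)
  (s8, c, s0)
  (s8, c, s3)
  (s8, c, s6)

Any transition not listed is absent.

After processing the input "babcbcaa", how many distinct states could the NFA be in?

Start in {s0}.
Read 'b': {s0} → {s0, s3, s7}.
Read 'a': {s0, s3, s7} → {s0, s2, s3}.
Read 'b': {s0, s2, s3} → {s0, s3, s4, s7, s8}.
Read 'c': {s0, s3, s4, s7, s8} → {s0, s1, s2, s3, s4, s6, s7}.
Read 'b': {s0, s1, s2, s3, s4, s6, s7} → {s0, s3, s4, s5, s6, s7, s8}.
Read 'c': {s0, s3, s4, s5, s6, s7, s8} → {s0, s1, s2, s3, s4, s6, s7}.
Read 'a': {s0, s1, s2, s3, s4, s6, s7} → {s0, s1, s2, s3, s4, s5, s8}.
Read 'a': {s0, s1, s2, s3, s4, s5, s8} → {s0, s2, s3, s4, s6, s8}.
That set has 6 states.

6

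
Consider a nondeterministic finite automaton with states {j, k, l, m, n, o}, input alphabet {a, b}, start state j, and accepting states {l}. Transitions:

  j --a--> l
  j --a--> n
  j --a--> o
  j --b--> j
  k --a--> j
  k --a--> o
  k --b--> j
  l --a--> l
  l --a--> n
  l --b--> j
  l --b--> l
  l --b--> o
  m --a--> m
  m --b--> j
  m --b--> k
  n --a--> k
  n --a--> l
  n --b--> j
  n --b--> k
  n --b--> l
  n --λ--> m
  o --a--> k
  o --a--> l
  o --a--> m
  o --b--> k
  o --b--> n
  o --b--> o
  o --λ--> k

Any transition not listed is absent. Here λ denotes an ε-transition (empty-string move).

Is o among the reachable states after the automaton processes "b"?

Start in {j}.
Read 'b': {j} → {j}.
State o is not in {j}.

No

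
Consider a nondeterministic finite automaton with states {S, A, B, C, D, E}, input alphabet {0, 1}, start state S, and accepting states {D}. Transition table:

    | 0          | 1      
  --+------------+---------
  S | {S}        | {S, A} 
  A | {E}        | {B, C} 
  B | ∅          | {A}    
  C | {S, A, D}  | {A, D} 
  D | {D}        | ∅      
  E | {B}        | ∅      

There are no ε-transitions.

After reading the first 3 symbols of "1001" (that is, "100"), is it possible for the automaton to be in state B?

Yes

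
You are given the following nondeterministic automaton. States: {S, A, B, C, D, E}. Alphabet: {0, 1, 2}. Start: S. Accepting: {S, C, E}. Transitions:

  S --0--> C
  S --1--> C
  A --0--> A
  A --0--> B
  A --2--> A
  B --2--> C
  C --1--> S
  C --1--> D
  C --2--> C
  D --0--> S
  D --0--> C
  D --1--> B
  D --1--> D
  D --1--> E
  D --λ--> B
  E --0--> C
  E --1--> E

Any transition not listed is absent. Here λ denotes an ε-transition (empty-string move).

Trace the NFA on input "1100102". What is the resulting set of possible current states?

Start in {S}.
Read '1': S→{C}; now {C}.
Read '1': C→{S, D}; union {S, D}; ε-closure = {S, B, D}.
Read '0': S→{C}, B→∅, D→{S, C}; now {S, C}.
Read '0': S→{C}, C→∅; now {C}.
Read '1': C→{S, D}; union {S, D}; ε-closure = {S, B, D}.
Read '0': S→{C}, B→∅, D→{S, C}; now {S, C}.
Read '2': S→∅, C→{C}; now {C}.

{C}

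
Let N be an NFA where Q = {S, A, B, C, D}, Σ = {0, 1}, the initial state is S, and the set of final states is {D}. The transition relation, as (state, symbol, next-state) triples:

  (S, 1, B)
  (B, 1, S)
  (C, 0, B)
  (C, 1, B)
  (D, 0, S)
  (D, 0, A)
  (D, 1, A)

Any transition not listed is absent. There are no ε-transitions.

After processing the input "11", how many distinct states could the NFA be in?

1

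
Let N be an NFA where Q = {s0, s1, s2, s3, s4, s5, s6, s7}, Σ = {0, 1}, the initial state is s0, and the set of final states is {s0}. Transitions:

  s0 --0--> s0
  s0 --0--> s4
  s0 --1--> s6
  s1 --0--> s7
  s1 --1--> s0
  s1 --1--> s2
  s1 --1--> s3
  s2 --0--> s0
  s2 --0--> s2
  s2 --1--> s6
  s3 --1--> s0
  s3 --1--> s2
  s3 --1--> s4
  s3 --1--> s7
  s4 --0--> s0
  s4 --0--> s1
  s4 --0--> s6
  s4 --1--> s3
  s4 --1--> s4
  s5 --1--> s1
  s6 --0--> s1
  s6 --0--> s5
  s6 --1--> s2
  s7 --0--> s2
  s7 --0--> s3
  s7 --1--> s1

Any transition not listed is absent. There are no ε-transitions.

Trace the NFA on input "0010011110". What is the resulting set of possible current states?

Start in {s0}.
Read '0': {s0} → {s0, s4}.
Read '0': {s0, s4} → {s0, s1, s4, s6}.
Read '1': {s0, s1, s4, s6} → {s0, s2, s3, s4, s6}.
Read '0': {s0, s2, s3, s4, s6} → {s0, s1, s2, s4, s5, s6}.
Read '0': {s0, s1, s2, s4, s5, s6} → {s0, s1, s2, s4, s5, s6, s7}.
Read '1': {s0, s1, s2, s4, s5, s6, s7} → {s0, s1, s2, s3, s4, s6}.
Read '1': {s0, s1, s2, s3, s4, s6} → {s0, s2, s3, s4, s6, s7}.
Read '1': {s0, s2, s3, s4, s6, s7} → {s0, s1, s2, s3, s4, s6, s7}.
Read '1': {s0, s1, s2, s3, s4, s6, s7} → {s0, s1, s2, s3, s4, s6, s7}.
Read '0': {s0, s1, s2, s3, s4, s6, s7} → {s0, s1, s2, s3, s4, s5, s6, s7}.

{s0, s1, s2, s3, s4, s5, s6, s7}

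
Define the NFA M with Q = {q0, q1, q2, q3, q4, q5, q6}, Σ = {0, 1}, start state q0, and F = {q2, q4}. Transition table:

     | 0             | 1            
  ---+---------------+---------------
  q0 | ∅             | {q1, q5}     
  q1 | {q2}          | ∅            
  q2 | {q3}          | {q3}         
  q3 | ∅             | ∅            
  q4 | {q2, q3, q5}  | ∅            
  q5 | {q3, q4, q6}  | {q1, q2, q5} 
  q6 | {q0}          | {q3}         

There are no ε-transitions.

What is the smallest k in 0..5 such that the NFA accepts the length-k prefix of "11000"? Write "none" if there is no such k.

2

Start in {q0}.
Read '1': q0→{q1, q5}; now {q1, q5}.
Read '1': q1→∅, q5→{q1, q2, q5}; now {q1, q2, q5}.
None of the earlier sets intersect F, but {q1, q2, q5} does.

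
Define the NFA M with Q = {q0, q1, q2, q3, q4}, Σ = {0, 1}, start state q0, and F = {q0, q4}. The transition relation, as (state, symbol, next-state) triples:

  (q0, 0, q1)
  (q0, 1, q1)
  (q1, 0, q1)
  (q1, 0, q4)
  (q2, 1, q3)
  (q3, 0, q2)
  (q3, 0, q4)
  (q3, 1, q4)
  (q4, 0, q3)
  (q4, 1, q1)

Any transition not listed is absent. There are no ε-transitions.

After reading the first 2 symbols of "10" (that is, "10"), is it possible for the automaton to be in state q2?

Start in {q0}.
Read '1': q0→{q1}; now {q1}.
Read '0': q1→{q1, q4}; now {q1, q4}.
State q2 is not in {q1, q4}.

No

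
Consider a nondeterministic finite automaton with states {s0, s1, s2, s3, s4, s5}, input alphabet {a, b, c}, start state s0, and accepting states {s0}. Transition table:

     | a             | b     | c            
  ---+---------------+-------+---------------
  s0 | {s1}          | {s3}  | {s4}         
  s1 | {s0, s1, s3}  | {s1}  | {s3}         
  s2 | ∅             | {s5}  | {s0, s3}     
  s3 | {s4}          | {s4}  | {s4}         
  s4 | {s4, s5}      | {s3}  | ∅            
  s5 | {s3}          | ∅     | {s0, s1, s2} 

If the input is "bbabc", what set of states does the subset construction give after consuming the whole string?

{s4}

Start in {s0}.
Read 'b': {s0} → {s3}.
Read 'b': {s3} → {s4}.
Read 'a': {s4} → {s4, s5}.
Read 'b': {s4, s5} → {s3}.
Read 'c': {s3} → {s4}.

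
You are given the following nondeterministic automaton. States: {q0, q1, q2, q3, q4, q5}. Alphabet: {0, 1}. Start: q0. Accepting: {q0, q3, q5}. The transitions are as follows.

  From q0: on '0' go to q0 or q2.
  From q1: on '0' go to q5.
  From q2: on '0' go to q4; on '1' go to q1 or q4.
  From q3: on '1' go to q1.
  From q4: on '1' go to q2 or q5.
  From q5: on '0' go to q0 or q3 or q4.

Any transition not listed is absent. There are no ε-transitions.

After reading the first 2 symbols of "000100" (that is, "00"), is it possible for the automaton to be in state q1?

Start in {q0}.
Read '0': q0→{q0, q2}; now {q0, q2}.
Read '0': q0→{q0, q2}, q2→{q4}; now {q0, q2, q4}.
State q1 is not in {q0, q2, q4}.

No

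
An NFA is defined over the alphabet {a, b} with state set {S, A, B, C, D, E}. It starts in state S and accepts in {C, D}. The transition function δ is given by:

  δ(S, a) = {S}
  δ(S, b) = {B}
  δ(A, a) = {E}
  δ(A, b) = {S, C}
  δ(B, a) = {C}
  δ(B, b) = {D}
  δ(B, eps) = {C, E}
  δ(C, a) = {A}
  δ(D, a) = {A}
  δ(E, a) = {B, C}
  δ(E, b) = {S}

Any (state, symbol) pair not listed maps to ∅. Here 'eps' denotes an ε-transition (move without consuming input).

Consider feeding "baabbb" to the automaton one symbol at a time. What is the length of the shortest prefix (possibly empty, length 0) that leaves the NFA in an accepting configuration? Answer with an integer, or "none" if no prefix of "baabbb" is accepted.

1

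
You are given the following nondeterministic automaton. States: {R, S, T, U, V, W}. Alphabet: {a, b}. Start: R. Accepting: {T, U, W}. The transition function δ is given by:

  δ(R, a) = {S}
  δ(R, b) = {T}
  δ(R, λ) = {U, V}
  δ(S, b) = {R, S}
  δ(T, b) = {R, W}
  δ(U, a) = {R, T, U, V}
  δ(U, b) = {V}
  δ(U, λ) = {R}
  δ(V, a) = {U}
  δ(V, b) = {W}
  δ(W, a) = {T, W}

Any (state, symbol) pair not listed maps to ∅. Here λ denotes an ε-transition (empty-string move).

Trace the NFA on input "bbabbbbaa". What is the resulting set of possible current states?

Start: ε-closure({R}) = {R, U, V}.
Read 'b': R→{T}, U→{V}, V→{W}; now {T, V, W}.
Read 'b': T→{R, W}, V→{W}, W→∅; union {R, W}; ε-closure = {R, U, V, W}.
Read 'a': R→{S}, U→{R, T, U, V}, V→{U}, W→{T, W}; now {R, S, T, U, V, W}.
Read 'b': R→{T}, S→{R, S}, T→{R, W}, U→{V}, V→{W}, W→∅; union {R, S, T, V, W}; ε-closure = {R, S, T, U, V, W}.
Read 'b': R→{T}, S→{R, S}, T→{R, W}, U→{V}, V→{W}, W→∅; union {R, S, T, V, W}; ε-closure = {R, S, T, U, V, W}.
Read 'b': R→{T}, S→{R, S}, T→{R, W}, U→{V}, V→{W}, W→∅; union {R, S, T, V, W}; ε-closure = {R, S, T, U, V, W}.
Read 'b': R→{T}, S→{R, S}, T→{R, W}, U→{V}, V→{W}, W→∅; union {R, S, T, V, W}; ε-closure = {R, S, T, U, V, W}.
Read 'a': R→{S}, S→∅, T→∅, U→{R, T, U, V}, V→{U}, W→{T, W}; now {R, S, T, U, V, W}.
Read 'a': R→{S}, S→∅, T→∅, U→{R, T, U, V}, V→{U}, W→{T, W}; now {R, S, T, U, V, W}.

{R, S, T, U, V, W}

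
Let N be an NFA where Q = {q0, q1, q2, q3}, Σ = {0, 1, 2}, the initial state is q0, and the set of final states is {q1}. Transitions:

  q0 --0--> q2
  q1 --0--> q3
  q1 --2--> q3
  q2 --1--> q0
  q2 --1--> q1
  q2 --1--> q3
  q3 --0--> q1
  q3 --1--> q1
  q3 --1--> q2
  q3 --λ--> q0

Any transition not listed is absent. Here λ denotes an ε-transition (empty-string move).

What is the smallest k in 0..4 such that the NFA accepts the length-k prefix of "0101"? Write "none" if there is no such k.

Start in {q0}.
Read '0': q0→{q2}; now {q2}.
Read '1': q2→{q0, q1, q3}; now {q0, q1, q3}.
None of the earlier sets intersect F, but {q0, q1, q3} does.

2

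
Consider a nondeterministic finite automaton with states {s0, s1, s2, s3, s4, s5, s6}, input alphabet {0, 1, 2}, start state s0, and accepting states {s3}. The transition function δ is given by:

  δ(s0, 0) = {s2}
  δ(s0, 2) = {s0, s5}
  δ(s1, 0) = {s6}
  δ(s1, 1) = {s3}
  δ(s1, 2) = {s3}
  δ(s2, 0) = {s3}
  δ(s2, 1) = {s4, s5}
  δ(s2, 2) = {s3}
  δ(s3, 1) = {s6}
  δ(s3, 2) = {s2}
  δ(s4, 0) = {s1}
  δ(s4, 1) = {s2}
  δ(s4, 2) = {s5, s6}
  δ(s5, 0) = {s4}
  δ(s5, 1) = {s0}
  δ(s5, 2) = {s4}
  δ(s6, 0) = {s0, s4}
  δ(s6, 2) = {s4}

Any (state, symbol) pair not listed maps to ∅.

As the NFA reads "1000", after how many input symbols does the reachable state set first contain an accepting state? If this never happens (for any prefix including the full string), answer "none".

none

Start in {s0}.
Read '1': s0→∅; now ∅.
The set is empty and remains empty for the remaining 3 symbols.
No reachable set along the way intersects F.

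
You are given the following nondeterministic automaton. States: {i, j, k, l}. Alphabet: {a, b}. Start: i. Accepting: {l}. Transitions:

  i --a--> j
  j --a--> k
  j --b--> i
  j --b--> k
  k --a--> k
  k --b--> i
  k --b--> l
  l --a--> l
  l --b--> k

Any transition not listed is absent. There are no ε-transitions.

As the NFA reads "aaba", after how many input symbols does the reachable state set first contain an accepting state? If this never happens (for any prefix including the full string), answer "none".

Start in {i}.
Read 'a': i→{j}; now {j}.
Read 'a': j→{k}; now {k}.
Read 'b': k→{i, l}; now {i, l}.
None of the earlier sets intersect F, but {i, l} does.

3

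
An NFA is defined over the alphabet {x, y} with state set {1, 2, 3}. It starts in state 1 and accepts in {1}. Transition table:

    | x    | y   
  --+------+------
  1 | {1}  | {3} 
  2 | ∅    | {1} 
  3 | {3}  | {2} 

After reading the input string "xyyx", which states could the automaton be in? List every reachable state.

Start in {1}.
Read 'x': 1→{1}; now {1}.
Read 'y': 1→{3}; now {3}.
Read 'y': 3→{2}; now {2}.
Read 'x': 2→∅; now ∅.

∅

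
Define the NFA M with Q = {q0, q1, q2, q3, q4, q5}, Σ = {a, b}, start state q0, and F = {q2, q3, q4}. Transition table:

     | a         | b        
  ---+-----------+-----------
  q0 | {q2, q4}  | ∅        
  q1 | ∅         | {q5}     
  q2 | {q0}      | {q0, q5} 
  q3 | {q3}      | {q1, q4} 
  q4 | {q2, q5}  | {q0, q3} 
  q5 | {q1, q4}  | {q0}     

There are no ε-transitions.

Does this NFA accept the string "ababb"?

Start in {q0}.
Read 'a': {q0} → {q2, q4}.
Read 'b': {q2, q4} → {q0, q3, q5}.
Read 'a': {q0, q3, q5} → {q1, q2, q3, q4}.
Read 'b': {q1, q2, q3, q4} → {q0, q1, q3, q4, q5}.
Read 'b': {q0, q1, q3, q4, q5} → {q0, q1, q3, q4, q5}.
The final set {q0, q1, q3, q4, q5} contains the accepting states q3, q4.

Yes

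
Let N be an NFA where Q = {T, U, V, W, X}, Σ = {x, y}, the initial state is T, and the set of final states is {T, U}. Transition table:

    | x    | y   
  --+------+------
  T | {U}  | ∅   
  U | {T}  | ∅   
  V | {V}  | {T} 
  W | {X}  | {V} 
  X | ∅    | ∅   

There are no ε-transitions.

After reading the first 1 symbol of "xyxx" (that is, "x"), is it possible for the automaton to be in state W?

Start in {T}.
Read 'x': T→{U}; now {U}.
State W is not in {U}.

No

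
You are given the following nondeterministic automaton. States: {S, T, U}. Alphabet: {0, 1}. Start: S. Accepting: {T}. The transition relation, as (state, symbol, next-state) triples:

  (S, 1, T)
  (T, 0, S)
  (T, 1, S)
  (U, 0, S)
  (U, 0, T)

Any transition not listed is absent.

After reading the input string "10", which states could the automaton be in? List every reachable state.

Start in {S}.
Read '1': S→{T}; now {T}.
Read '0': T→{S}; now {S}.

{S}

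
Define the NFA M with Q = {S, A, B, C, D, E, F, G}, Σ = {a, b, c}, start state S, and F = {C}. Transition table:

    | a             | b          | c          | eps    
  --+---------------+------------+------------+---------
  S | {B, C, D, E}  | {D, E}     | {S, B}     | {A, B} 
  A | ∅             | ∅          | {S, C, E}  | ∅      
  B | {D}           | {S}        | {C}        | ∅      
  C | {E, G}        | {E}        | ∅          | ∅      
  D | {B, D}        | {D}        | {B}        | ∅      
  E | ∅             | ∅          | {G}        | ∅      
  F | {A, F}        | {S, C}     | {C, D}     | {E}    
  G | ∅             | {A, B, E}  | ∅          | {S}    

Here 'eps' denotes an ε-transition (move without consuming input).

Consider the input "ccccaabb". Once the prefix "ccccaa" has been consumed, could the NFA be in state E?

Yes

Start: ε-closure({S}) = {S, A, B}.
Read 'c': {S, A, B} → {S, A, B, C, E}.
Read 'c': {S, A, B, C, E} → {S, A, B, C, E, G}.
Read 'c': {S, A, B, C, E, G} → {S, A, B, C, E, G}.
Read 'c': {S, A, B, C, E, G} → {S, A, B, C, E, G}.
Read 'a': {S, A, B, C, E, G} → {S, A, B, C, D, E, G}.
Read 'a': {S, A, B, C, D, E, G} → {S, A, B, C, D, E, G}.
State E is in {S, A, B, C, D, E, G}.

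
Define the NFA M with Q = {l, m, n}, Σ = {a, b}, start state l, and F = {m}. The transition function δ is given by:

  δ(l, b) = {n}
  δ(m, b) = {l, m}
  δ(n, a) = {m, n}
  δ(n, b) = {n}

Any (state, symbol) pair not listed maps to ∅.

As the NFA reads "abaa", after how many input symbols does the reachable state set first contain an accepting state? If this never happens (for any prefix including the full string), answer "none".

none

Start in {l}.
Read 'a': l→∅; now ∅.
The set is empty and remains empty for the remaining 3 symbols.
No reachable set along the way intersects F.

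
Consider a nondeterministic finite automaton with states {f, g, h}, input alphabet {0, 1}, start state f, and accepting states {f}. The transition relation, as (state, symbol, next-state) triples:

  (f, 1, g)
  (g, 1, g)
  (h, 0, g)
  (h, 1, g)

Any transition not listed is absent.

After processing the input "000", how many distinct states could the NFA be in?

0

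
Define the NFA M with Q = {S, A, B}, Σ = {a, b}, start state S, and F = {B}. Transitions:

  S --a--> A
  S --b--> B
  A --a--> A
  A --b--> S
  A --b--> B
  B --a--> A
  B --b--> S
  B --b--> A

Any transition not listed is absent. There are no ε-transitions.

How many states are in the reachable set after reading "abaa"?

Start in {S}.
Read 'a': {S} → {A}.
Read 'b': {A} → {S, B}.
Read 'a': {S, B} → {A}.
Read 'a': {A} → {A}.
That set has 1 state.

1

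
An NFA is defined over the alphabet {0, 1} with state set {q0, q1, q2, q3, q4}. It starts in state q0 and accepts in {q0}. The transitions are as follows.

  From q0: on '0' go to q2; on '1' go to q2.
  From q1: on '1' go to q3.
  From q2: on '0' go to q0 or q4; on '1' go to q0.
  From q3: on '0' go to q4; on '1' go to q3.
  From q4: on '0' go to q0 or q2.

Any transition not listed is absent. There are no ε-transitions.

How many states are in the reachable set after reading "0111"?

1

Start in {q0}.
Read '0': {q0} → {q2}.
Read '1': {q2} → {q0}.
Read '1': {q0} → {q2}.
Read '1': {q2} → {q0}.
That set has 1 state.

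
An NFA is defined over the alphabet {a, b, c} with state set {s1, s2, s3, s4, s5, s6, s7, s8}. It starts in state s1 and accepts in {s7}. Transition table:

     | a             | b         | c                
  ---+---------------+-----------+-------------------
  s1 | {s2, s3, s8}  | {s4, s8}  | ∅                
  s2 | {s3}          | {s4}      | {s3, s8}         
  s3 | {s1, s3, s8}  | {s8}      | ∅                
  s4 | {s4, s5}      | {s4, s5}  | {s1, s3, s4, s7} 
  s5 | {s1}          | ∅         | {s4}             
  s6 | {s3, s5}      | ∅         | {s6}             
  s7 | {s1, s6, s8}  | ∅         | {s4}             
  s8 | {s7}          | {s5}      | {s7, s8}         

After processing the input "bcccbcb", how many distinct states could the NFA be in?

3

Start in {s1}.
Read 'b': {s1} → {s4, s8}.
Read 'c': {s4, s8} → {s1, s3, s4, s7, s8}.
Read 'c': {s1, s3, s4, s7, s8} → {s1, s3, s4, s7, s8}.
Read 'c': {s1, s3, s4, s7, s8} → {s1, s3, s4, s7, s8}.
Read 'b': {s1, s3, s4, s7, s8} → {s4, s5, s8}.
Read 'c': {s4, s5, s8} → {s1, s3, s4, s7, s8}.
Read 'b': {s1, s3, s4, s7, s8} → {s4, s5, s8}.
That set has 3 states.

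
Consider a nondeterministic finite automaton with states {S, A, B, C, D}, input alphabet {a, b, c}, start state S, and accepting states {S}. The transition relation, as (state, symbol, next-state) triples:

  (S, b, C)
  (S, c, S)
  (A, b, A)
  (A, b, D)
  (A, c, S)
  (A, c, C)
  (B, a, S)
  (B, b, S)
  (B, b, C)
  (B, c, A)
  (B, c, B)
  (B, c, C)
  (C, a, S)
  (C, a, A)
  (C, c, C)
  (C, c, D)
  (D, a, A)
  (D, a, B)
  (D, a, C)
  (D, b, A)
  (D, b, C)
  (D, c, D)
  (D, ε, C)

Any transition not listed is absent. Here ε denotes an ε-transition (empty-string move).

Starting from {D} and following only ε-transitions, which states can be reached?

{C, D}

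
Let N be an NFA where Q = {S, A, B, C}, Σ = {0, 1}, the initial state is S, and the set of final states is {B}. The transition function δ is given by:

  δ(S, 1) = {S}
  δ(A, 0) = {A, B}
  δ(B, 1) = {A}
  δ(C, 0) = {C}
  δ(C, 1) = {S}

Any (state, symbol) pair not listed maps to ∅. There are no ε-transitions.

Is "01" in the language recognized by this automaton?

Start in {S}.
Read '0': {S} → ∅.
The set is empty and remains empty for the remaining 1 symbol.
The final set ∅ contains no accepting state.

No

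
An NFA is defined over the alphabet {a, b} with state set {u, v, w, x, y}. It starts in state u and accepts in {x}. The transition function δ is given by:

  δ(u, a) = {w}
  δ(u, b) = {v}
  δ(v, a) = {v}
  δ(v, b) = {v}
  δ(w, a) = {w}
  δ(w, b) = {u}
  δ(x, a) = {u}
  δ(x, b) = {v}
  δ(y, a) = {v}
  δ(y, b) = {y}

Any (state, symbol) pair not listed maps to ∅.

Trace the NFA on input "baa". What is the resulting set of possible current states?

Start in {u}.
Read 'b': {u} → {v}.
Read 'a': {v} → {v}.
Read 'a': {v} → {v}.

{v}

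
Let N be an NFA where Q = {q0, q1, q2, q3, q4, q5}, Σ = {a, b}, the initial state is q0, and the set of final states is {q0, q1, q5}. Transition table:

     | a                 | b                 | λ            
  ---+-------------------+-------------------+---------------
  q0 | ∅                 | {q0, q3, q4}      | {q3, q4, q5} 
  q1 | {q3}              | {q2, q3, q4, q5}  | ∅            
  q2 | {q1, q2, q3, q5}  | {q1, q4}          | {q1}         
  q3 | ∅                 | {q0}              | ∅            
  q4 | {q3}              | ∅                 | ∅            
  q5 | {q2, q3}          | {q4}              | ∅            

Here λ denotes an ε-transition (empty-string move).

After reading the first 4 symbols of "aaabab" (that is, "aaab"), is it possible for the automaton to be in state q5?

Yes

Start: ε-closure({q0}) = {q0, q3, q4, q5}.
Read 'a': {q0, q3, q4, q5} → {q1, q2, q3}.
Read 'a': {q1, q2, q3} → {q1, q2, q3, q5}.
Read 'a': {q1, q2, q3, q5} → {q1, q2, q3, q5}.
Read 'b': {q1, q2, q3, q5} → {q0, q1, q2, q3, q4, q5}.
State q5 is in {q0, q1, q2, q3, q4, q5}.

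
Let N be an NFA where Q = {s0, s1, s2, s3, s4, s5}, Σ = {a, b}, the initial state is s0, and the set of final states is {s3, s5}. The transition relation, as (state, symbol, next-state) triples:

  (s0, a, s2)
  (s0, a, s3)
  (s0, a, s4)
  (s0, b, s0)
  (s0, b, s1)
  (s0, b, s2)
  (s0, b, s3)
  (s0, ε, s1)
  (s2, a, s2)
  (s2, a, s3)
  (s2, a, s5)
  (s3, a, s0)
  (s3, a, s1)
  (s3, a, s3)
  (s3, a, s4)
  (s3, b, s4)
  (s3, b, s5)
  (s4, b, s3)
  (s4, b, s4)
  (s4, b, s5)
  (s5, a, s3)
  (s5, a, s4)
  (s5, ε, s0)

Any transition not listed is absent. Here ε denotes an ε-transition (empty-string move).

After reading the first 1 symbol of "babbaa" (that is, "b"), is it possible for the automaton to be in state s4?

Start: ε-closure({s0}) = {s0, s1}.
Read 'b': {s0, s1} → {s0, s1, s2, s3}.
State s4 is not in {s0, s1, s2, s3}.

No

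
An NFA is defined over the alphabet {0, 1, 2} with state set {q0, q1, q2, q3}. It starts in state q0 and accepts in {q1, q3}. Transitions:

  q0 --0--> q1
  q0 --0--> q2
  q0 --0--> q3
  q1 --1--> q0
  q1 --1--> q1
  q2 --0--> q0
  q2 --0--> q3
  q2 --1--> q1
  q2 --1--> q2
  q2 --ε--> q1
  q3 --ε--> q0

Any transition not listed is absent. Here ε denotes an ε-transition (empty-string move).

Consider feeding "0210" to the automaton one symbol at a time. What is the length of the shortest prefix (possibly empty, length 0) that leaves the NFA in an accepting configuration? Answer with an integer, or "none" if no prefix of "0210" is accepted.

1

Start in {q0}.
Read '0': q0→{q1, q2, q3}; union {q1, q2, q3}; ε-closure = {q0, q1, q2, q3}.
None of the earlier sets intersect F, but {q0, q1, q2, q3} does.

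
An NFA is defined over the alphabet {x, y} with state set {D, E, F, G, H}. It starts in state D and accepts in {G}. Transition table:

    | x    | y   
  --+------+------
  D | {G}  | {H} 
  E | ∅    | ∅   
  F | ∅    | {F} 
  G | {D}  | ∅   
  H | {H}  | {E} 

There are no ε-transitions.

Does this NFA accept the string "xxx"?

Start in {D}.
Read 'x': D→{G}; now {G}.
Read 'x': G→{D}; now {D}.
Read 'x': D→{G}; now {G}.
The final set {G} contains the accepting state G.

Yes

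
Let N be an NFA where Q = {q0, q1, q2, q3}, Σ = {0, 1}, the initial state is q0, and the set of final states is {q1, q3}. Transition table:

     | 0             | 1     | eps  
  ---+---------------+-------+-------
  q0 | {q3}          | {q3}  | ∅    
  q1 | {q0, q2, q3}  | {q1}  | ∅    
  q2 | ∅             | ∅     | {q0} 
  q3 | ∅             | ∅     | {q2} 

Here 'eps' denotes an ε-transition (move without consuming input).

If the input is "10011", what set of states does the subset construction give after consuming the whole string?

Start in {q0}.
Read '1': q0→{q3}; union {q3}; ε-closure = {q0, q2, q3}.
Read '0': q0→{q3}, q2→∅, q3→∅; union {q3}; ε-closure = {q0, q2, q3}.
Read '0': q0→{q3}, q2→∅, q3→∅; union {q3}; ε-closure = {q0, q2, q3}.
Read '1': q0→{q3}, q2→∅, q3→∅; union {q3}; ε-closure = {q0, q2, q3}.
Read '1': q0→{q3}, q2→∅, q3→∅; union {q3}; ε-closure = {q0, q2, q3}.

{q0, q2, q3}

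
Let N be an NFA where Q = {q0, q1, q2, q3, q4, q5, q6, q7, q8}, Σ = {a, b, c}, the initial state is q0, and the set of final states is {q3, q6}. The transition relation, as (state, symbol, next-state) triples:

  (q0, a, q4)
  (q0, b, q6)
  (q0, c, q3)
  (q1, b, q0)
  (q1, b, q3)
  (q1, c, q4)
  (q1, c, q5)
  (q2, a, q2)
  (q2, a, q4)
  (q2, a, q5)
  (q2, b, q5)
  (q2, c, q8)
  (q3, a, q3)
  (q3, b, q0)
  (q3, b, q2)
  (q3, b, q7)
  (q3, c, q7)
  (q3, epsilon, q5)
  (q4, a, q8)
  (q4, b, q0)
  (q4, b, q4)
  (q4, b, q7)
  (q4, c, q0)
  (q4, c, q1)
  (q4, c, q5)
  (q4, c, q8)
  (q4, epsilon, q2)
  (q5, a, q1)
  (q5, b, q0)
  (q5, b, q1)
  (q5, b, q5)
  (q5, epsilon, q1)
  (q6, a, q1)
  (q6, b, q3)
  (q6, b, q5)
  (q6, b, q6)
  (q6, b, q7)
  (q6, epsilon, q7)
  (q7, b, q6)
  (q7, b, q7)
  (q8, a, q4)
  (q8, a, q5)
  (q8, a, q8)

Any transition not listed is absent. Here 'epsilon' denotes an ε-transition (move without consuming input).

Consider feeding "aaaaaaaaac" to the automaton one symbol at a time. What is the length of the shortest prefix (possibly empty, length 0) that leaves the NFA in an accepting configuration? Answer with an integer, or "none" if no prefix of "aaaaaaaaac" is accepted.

Start in {q0}.
Read 'a': q0→{q4}; union {q4}; ε-closure = {q2, q4}.
Read 'a': q2→{q2, q4, q5}, q4→{q8}; union {q2, q4, q5, q8}; ε-closure = {q1, q2, q4, q5, q8}.
Read 'a': q1→∅, q2→{q2, q4, q5}, q4→{q8}, q5→{q1}, q8→{q4, q5, q8}; now {q1, q2, q4, q5, q8}.
Read 'a': q1→∅, q2→{q2, q4, q5}, q4→{q8}, q5→{q1}, q8→{q4, q5, q8}; now {q1, q2, q4, q5, q8}.
Read 'a': q1→∅, q2→{q2, q4, q5}, q4→{q8}, q5→{q1}, q8→{q4, q5, q8}; now {q1, q2, q4, q5, q8}.
Read 'a': q1→∅, q2→{q2, q4, q5}, q4→{q8}, q5→{q1}, q8→{q4, q5, q8}; now {q1, q2, q4, q5, q8}.
Read 'a': q1→∅, q2→{q2, q4, q5}, q4→{q8}, q5→{q1}, q8→{q4, q5, q8}; now {q1, q2, q4, q5, q8}.
Read 'a': q1→∅, q2→{q2, q4, q5}, q4→{q8}, q5→{q1}, q8→{q4, q5, q8}; now {q1, q2, q4, q5, q8}.
Read 'a': q1→∅, q2→{q2, q4, q5}, q4→{q8}, q5→{q1}, q8→{q4, q5, q8}; now {q1, q2, q4, q5, q8}.
Read 'c': q1→{q4, q5}, q2→{q8}, q4→{q0, q1, q5, q8}, q5→∅, q8→∅; union {q0, q1, q4, q5, q8}; ε-closure = {q0, q1, q2, q4, q5, q8}.
No reachable set along the way intersects F.

none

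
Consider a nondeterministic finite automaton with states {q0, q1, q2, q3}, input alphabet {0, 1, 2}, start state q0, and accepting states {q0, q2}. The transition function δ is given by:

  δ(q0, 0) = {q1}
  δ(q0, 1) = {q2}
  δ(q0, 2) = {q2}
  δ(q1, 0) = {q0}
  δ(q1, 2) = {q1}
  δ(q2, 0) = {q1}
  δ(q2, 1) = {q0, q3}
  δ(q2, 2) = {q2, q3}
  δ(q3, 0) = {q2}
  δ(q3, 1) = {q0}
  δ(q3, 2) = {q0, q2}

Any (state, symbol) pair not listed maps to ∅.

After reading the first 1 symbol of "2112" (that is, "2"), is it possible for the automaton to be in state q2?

Yes

Start in {q0}.
Read '2': q0→{q2}; now {q2}.
State q2 is in {q2}.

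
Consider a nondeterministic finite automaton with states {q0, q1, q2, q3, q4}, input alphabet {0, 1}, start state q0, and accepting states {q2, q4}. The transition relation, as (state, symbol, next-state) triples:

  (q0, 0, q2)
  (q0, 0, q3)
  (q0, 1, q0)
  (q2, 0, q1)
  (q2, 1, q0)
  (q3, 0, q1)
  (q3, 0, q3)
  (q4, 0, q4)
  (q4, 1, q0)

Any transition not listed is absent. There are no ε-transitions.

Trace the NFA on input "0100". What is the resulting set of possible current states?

Start in {q0}.
Read '0': q0→{q2, q3}; now {q2, q3}.
Read '1': q2→{q0}, q3→∅; now {q0}.
Read '0': q0→{q2, q3}; now {q2, q3}.
Read '0': q2→{q1}, q3→{q1, q3}; now {q1, q3}.

{q1, q3}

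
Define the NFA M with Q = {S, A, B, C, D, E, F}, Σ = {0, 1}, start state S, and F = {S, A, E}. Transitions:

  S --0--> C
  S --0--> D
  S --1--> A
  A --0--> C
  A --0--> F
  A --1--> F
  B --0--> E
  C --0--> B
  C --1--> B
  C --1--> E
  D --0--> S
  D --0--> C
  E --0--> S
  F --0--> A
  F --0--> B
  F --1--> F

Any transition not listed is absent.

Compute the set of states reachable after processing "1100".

Start in {S}.
Read '1': S→{A}; now {A}.
Read '1': A→{F}; now {F}.
Read '0': F→{A, B}; now {A, B}.
Read '0': A→{C, F}, B→{E}; now {C, E, F}.

{C, E, F}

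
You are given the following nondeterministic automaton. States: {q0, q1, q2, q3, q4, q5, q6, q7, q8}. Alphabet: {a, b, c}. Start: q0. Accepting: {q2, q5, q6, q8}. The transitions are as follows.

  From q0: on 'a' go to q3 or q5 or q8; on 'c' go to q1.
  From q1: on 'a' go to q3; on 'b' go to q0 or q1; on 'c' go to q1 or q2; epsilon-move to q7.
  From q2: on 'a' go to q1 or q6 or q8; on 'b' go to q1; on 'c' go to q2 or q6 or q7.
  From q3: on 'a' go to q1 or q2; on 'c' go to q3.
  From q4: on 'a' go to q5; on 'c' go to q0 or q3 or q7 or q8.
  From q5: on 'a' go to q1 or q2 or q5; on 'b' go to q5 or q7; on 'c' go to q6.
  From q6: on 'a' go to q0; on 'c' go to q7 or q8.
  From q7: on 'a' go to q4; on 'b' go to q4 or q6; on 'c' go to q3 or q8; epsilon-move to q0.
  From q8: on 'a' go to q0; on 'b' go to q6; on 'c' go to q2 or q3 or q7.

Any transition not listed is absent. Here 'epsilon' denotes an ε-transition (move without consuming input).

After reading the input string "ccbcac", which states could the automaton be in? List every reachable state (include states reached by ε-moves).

Start in {q0}.
Read 'c': q0→{q1}; union {q1}; ε-closure = {q0, q1, q7}.
Read 'c': q0→{q1}, q1→{q1, q2}, q7→{q3, q8}; union {q1, q2, q3, q8}; ε-closure = {q0, q1, q2, q3, q7, q8}.
Read 'b': q0→∅, q1→{q0, q1}, q2→{q1}, q3→∅, q7→{q4, q6}, q8→{q6}; union {q0, q1, q4, q6}; ε-closure = {q0, q1, q4, q6, q7}.
Read 'c': q0→{q1}, q1→{q1, q2}, q4→{q0, q3, q7, q8}, q6→{q7, q8}, q7→{q3, q8}; now {q0, q1, q2, q3, q7, q8}.
Read 'a': q0→{q3, q5, q8}, q1→{q3}, q2→{q1, q6, q8}, q3→{q1, q2}, q7→{q4}, q8→{q0}; union {q0, q1, q2, q3, q4, q5, q6, q8}; ε-closure = {q0, q1, q2, q3, q4, q5, q6, q7, q8}.
Read 'c': q0→{q1}, q1→{q1, q2}, q2→{q2, q6, q7}, q3→{q3}, q4→{q0, q3, q7, q8}, q5→{q6}, q6→{q7, q8}, q7→{q3, q8}, q8→{q2, q3, q7}; now {q0, q1, q2, q3, q6, q7, q8}.

{q0, q1, q2, q3, q6, q7, q8}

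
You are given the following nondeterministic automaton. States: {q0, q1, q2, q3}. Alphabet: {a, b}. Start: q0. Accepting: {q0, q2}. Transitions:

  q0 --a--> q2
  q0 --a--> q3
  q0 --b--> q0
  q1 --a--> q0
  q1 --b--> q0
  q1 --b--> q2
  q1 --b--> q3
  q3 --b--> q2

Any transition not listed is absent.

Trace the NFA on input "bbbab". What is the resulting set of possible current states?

{q2}

Start in {q0}.
Read 'b': {q0} → {q0}.
Read 'b': {q0} → {q0}.
Read 'b': {q0} → {q0}.
Read 'a': {q0} → {q2, q3}.
Read 'b': {q2, q3} → {q2}.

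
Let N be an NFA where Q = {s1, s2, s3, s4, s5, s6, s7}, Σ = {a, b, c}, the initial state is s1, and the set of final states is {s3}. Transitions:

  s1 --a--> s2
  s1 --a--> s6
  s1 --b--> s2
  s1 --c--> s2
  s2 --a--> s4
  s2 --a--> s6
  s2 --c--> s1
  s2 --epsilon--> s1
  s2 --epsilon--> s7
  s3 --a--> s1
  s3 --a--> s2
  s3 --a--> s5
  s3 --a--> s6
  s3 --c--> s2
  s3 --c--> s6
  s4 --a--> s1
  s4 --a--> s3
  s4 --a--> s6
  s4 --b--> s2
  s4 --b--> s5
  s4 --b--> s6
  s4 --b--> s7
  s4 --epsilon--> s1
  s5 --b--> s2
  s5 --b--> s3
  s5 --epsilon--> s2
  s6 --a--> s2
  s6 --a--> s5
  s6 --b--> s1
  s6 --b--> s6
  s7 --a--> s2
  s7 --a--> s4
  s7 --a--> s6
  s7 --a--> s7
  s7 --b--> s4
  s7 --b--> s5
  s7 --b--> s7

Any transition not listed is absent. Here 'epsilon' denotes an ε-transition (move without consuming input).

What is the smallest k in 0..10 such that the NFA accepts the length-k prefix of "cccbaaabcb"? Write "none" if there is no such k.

5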